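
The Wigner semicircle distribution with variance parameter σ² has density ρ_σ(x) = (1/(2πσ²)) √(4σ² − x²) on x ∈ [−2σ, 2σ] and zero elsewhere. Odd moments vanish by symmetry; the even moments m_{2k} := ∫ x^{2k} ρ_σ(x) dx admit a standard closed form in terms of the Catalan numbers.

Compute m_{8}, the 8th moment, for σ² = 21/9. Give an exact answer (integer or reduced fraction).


By the scaled semicircle moment identity, m_{2k} = σ^{2k} · C_k with k = 4.
C_4 = (1/(k+1)) · C(2k, k) = (1/5) · C(8, 4) = (1/5) · 70 = 14.
σ^{2k} = (σ²)^k = (21/9)^4 = 2401/81.

Therefore m_{8} = σ^{8} · C_4 = (2401/81) · 14 = 33614/81.


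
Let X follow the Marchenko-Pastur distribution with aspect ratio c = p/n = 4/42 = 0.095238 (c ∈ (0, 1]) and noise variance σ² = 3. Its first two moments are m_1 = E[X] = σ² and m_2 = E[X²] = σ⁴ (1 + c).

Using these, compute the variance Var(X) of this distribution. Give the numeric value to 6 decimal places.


m_1 = E[X] = σ² = 3, so m_1² = 9.
m_2 = E[X²] = σ⁴ (1 + c) = 9 · (1 + 0.095238) = 9 · 1.095238 = 9.857143.
(Note m_2 − m_1² simplifies to c · σ⁴ = 0.095238 · 9.)

Var(X) = m_2 − m_1² = 9.857143 − 9 = 0.857143.


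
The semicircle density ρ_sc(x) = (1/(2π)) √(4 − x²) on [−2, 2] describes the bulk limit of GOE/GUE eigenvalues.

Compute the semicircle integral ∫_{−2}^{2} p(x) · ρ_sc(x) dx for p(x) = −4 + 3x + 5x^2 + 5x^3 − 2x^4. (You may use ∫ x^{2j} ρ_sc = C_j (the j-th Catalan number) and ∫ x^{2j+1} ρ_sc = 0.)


Write p(x) = Σ a_i x^i, split into monomials and integrate each against ρ_sc separately.
Using ∫ x^{2j} ρ_sc = C_j = (1/(j+1)) C(2j, j) (Catalan numbers) and ∫ x^{2j+1} ρ_sc = 0 (odd monomials vanish by symmetry):
  i = 0 (even): a_0 · C_{0} = -4 · 1 = -4
  i = 1 (odd): ∫ x^1 ρ_sc = 0 (vanishes)
  i = 2 (even): a_2 · C_{1} = 5 · 1 = 5
  i = 3 (odd): ∫ x^3 ρ_sc = 0 (vanishes)
  i = 4 (even): a_4 · C_{2} = -2 · 2 = -4

Summing the contributions: ∫_{−2}^{2} p(x) ρ_sc(x) dx = (-4) + 5 + (-4) = -3.


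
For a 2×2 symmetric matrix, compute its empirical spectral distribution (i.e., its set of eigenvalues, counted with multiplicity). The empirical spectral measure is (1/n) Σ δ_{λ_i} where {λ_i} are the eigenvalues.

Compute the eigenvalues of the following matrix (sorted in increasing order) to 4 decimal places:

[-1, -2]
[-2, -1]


Since M is real symmetric, both eigenvalues are real; they are the roots of det(λI − M) = λ² − (tr M) λ + det M.
tr M = -1 + (-1) = -2.
det M = (-1)·(-1) − (-2)² = 1 − 4 = -3.
Characteristic polynomial: λ² + 2λ − 3 = 0.
Discriminant Δ = (tr M)² − 4·det M = 4 − (-12) = 16; √Δ = 4.000000.
λ = (tr M ± √Δ)/2 = (-2 ± 4.000000)/2, giving (tr M − √Δ)/2 = -3.0000 and (tr M + √Δ)/2 = 1.0000.

Eigenvalues sorted in increasing order: [-3.0000, 1.0000].


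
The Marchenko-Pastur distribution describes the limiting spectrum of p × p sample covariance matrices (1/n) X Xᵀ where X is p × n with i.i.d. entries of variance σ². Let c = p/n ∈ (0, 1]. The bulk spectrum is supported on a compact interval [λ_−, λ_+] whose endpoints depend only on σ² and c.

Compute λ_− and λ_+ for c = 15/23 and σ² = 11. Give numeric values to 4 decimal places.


c = 15/23 = 0.652174; √c = 0.807573.
λ_− = σ² (1 − √c)² = 11 · (1 − 0.807573)² = 11 · (0.192427)² = 0.407310.
λ_+ = σ² (1 + √c)² = 11 · (1 + 0.807573)² = 11 · (1.807573)² = 35.940516.

Rounded to 4 decimal places: λ_− ≈ 0.4073, λ_+ ≈ 35.9405.


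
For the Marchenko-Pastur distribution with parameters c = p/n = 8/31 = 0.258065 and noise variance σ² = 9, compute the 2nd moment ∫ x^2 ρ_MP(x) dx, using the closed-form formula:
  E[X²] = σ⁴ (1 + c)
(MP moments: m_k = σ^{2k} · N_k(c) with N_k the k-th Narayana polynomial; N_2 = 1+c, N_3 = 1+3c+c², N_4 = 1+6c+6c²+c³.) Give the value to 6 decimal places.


E[X²] = σ⁴ (1 + c) (second MP moment). With σ² = 9 (so σ⁴ = 81) and c = 8/31 = 0.258065: E[X²] = 81 · (1 + 0.258065) = 81 · 1.258065.

So E[X^2] = 101.903226.


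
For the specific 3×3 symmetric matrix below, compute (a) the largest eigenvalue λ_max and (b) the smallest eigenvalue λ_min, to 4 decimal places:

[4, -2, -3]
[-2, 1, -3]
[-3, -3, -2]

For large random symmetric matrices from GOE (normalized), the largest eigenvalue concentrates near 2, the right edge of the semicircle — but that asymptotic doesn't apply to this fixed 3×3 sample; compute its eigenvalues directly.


Since M is real symmetric, all three eigenvalues are real; they are the roots of det(λI − M) = λ³ − (tr M) λ² + s λ − det M, where s is the sum of the principal 2×2 minors.
tr M = 4 + 1 + (-2) = 3.
s = (4·1 − (-2)²) + (4·(-2) − (-3)²) + (1·(-2) − (-3)²) = 0 + (-17) + (-11) = -28.
det M (expand along row 1) = 4·(-11) − (-2)·(-5) + (-3)·9 = -81.
Characteristic polynomial: λ³ − 3λ² − 28λ + 81 = 0.
Substitute λ = y + (tr M)/3 = y + 1.000000 to remove the quadratic term: y³ + p·y + q = 0 with p = s − (tr M)²/3 = -31.000000 and q = −2(tr M)³/27 + (tr M)·s/3 − det M = 51.000000.
Three real roots ⇒ use the trigonometric (Viète) form: r = 2√(−p/3) = 6.429101, φ = arccos(3q/(p·r)) = arccos(-0.767679) = 2.446007 rad.
y_k = r·cos(φ/3 − 2πk/3) for k = 0, 1, 2 gives y = 4.407946, 1.849114, -6.257059.
λ_k = y_k + 1.000000 gives λ = 5.4079, 2.8491, -5.2571 (check: the sum is 3.0000 = tr M).

Hence λ_max = 5.4079 and λ_min = -5.2571.


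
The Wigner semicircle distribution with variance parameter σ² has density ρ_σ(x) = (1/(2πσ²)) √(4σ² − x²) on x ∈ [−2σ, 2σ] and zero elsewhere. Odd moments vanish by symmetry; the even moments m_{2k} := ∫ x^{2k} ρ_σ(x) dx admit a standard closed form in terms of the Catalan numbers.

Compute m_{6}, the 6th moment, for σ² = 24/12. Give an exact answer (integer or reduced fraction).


By the scaled semicircle moment identity, m_{2k} = σ^{2k} · C_k with k = 3.
C_3 = (1/(k+1)) · C(2k, k) = (1/4) · C(6, 3) = (1/4) · 20 = 5.
σ^{2k} = (σ²)^k = (24/12)^3 = 8.

Therefore m_{6} = σ^{6} · C_3 = 8 · 5 = 40.


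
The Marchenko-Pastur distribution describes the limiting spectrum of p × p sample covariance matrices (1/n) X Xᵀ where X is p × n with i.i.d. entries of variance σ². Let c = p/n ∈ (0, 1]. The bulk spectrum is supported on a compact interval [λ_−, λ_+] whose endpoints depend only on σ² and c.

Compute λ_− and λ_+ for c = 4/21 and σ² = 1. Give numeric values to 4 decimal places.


c = 4/21 = 0.190476; √c = 0.436436.
λ_− = σ² (1 − √c)² = 1 · (1 − 0.436436)² = 1 · (0.563564)² = 0.317605.
λ_+ = σ² (1 + √c)² = 1 · (1 + 0.436436)² = 1 · (1.436436)² = 2.063348.

Rounded to 4 decimal places: λ_− ≈ 0.3176, λ_+ ≈ 2.0633.


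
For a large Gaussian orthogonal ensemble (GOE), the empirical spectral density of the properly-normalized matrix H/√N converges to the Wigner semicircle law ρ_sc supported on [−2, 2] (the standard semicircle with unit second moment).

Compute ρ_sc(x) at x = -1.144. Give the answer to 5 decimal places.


ρ_sc(x) = (1/(2π)) √(4 − x²). With x = -1.144:
  4 − x² = 4 − (-1.144)² = 4 − 1.308736 = 2.691264.
  √(4 − x²) = 1.640507.
  1/(2π) = 0.159155.
  ρ_sc(-1.144) = 0.159155 · 1.640507 = 0.261095.

Rounded to 5 decimal places: ρ_sc(-1.144) ≈ 0.26109.


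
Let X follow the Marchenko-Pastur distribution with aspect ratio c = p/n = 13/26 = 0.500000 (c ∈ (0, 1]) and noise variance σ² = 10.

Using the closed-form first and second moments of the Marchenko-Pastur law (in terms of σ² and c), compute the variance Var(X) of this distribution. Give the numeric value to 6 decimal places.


Recall the MP moments m_1 = E[X] = σ² and m_2 = E[X²] = σ⁴ (1 + c).
m_1 = E[X] = σ² = 10, so m_1² = 100.
m_2 = E[X²] = σ⁴ (1 + c) = 100 · (1 + 0.500000) = 100 · 1.500000 = 150.000000.
(Note m_2 − m_1² simplifies to c · σ⁴ = 0.500000 · 100.)

Var(X) = m_2 − m_1² = 150.000000 − 100 = 50.000000.


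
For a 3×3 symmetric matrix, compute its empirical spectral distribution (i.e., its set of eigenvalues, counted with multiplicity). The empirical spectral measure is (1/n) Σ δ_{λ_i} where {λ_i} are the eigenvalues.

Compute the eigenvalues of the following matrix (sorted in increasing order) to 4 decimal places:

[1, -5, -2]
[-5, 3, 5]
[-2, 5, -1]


Since M is real symmetric, all three eigenvalues are real; they are the roots of det(λI − M) = λ³ − (tr M) λ² + s λ − det M, where s is the sum of the principal 2×2 minors.
tr M = 1 + 3 + (-1) = 3.
s = (1·3 − (-5)²) + (1·(-1) − (-2)²) + (3·(-1) − 5²) = -22 + (-5) + (-28) = -55.
det M (expand along row 1) = 1·(-28) − (-5)·15 + (-2)·(-19) = 85.
Characteristic polynomial: λ³ − 3λ² − 55λ − 85 = 0.
Substitute λ = y + (tr M)/3 = y + 1.000000 to remove the quadratic term: y³ + p·y + q = 0 with p = s − (tr M)²/3 = -58.000000 and q = −2(tr M)³/27 + (tr M)·s/3 − det M = -142.000000.
Three real roots ⇒ use the trigonometric (Viète) form: r = 2√(−p/3) = 8.793937, φ = arccos(3q/(p·r)) = arccos(0.835215) = 0.582273 rad.
y_k = r·cos(φ/3 − 2πk/3) for k = 0, 1, 2 gives y = 8.628817, -2.845519, -5.783298.
λ_k = y_k + 1.000000 gives λ = 9.6288, -1.8455, -4.7833 (check: the sum is 3.0000 = tr M).

Eigenvalues sorted in increasing order: [-4.7833, -1.8455, 9.6288].


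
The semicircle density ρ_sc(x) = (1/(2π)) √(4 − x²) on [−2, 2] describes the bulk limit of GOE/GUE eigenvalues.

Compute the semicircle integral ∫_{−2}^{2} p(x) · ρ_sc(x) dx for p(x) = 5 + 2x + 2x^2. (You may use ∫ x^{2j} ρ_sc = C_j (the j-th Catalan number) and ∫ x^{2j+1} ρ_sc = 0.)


Write p(x) = Σ a_i x^i, split into monomials and integrate each against ρ_sc separately.
Using ∫ x^{2j} ρ_sc = C_j = (1/(j+1)) C(2j, j) (Catalan numbers) and ∫ x^{2j+1} ρ_sc = 0 (odd monomials vanish by symmetry):
  i = 0 (even): a_0 · C_{0} = 5 · 1 = 5
  i = 1 (odd): ∫ x^1 ρ_sc = 0 (vanishes)
  i = 2 (even): a_2 · C_{1} = 2 · 1 = 2

Summing the contributions: ∫_{−2}^{2} p(x) ρ_sc(x) dx = 5 + 2 = 7.


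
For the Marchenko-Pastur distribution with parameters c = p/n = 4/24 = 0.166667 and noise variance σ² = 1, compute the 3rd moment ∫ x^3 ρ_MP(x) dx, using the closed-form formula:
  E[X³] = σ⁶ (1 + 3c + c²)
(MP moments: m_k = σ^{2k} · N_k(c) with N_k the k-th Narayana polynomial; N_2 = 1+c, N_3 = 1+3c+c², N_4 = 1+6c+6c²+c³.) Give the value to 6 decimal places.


E[X³] = σ⁶ (1 + 3c + c²) (third MP moment). With σ² = 1 (so σ⁶ = 1) and c = 4/24 = 0.166667: E[X³] = 1 · (1 + 3·0.166667 + (0.166667)²) = 1 · 1.527778.

So E[X^3] = 1.527778.


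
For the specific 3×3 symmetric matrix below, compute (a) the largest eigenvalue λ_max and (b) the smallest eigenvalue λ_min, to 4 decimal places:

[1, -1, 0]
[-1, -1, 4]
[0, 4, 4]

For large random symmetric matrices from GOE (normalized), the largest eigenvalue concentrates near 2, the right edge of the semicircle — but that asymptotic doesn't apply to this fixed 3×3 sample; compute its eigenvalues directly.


Since M is real symmetric, all three eigenvalues are real; they are the roots of det(λI − M) = λ³ − (tr M) λ² + s λ − det M, where s is the sum of the principal 2×2 minors.
tr M = 1 + (-1) + 4 = 4.
s = (1·(-1) − (-1)²) + (1·4 − 0²) + ((-1)·4 − 4²) = -2 + 4 + (-20) = -18.
det M (expand along row 1) = 1·(-20) − (-1)·(-4) + 0·(-4) = -24.
Characteristic polynomial: λ³ − 4λ² − 18λ + 24 = 0.
Substitute λ = y + (tr M)/3 = y + 1.333333 to remove the quadratic term: y³ + p·y + q = 0 with p = s − (tr M)²/3 = -23.333333 and q = −2(tr M)³/27 + (tr M)·s/3 − det M = -4.740741.
Three real roots ⇒ use the trigonometric (Viète) form: r = 2√(−p/3) = 5.577734, φ = arccos(3q/(p·r)) = arccos(0.109278) = 1.461300 rad.
y_k = r·cos(φ/3 − 2πk/3) for k = 0, 1, 2 gives y = 4.929010, -0.203536, -4.725474.
λ_k = y_k + 1.333333 gives λ = 6.2623, 1.1298, -3.3921 (check: the sum is 4.0000 = tr M).

Hence λ_max = 6.2623 and λ_min = -3.3921.


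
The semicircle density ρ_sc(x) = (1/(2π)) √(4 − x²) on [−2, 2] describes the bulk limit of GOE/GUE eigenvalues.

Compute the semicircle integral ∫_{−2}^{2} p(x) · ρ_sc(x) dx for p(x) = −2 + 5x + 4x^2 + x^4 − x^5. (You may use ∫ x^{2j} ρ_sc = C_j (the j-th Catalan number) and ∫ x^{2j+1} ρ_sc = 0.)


Write p(x) = Σ a_i x^i, split into monomials and integrate each against ρ_sc separately.
Using ∫ x^{2j} ρ_sc = C_j = (1/(j+1)) C(2j, j) (Catalan numbers) and ∫ x^{2j+1} ρ_sc = 0 (odd monomials vanish by symmetry):
  i = 0 (even): a_0 · C_{0} = -2 · 1 = -2
  i = 1 (odd): ∫ x^1 ρ_sc = 0 (vanishes)
  i = 2 (even): a_2 · C_{1} = 4 · 1 = 4
  i = 4 (even): a_4 · C_{2} = 1 · 2 = 2
  i = 5 (odd): ∫ x^5 ρ_sc = 0 (vanishes)

Summing the contributions: ∫_{−2}^{2} p(x) ρ_sc(x) dx = (-2) + 4 + 2 = 4.


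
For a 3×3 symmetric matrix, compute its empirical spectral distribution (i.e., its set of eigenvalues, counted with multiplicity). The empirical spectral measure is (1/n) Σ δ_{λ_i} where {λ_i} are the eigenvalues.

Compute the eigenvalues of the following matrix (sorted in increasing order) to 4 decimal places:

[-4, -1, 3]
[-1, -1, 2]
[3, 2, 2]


Since M is real symmetric, all three eigenvalues are real; they are the roots of det(λI − M) = λ³ − (tr M) λ² + s λ − det M, where s is the sum of the principal 2×2 minors.
tr M = -4 + (-1) + 2 = -3.
s = ((-4)·(-1) − (-1)²) + ((-4)·2 − 3²) + ((-1)·2 − 2²) = 3 + (-17) + (-6) = -20.
det M (expand along row 1) = (-4)·(-6) − (-1)·(-8) + 3·1 = 19.
Characteristic polynomial: λ³ + 3λ² − 20λ − 19 = 0.
Substitute λ = y + (tr M)/3 = y − 1.000000 to remove the quadratic term: y³ + p·y + q = 0 with p = s − (tr M)²/3 = -23.000000 and q = −2(tr M)³/27 + (tr M)·s/3 − det M = 3.000000.
Three real roots ⇒ use the trigonometric (Viète) form: r = 2√(−p/3) = 5.537749, φ = arccos(3q/(p·r)) = arccos(-0.070661) = 1.641517 rad.
y_k = r·cos(φ/3 − 2πk/3) for k = 0, 1, 2 gives y = 4.729233, 0.130531, -4.859765.
λ_k = y_k − 1.000000 gives λ = 3.7292, -0.8695, -5.8598 (check: the sum is -3.0000 = tr M).

Eigenvalues sorted in increasing order: [-5.8598, -0.8695, 3.7292].


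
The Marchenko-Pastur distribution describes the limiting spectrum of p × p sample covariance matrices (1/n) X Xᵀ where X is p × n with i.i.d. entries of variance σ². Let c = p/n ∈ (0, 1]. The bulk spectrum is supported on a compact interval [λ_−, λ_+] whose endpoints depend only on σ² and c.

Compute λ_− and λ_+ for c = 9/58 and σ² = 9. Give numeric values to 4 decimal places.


c = 9/58 = 0.155172; √c = 0.393919.
λ_− = σ² (1 − √c)² = 9 · (1 − 0.393919)² = 9 · (0.606081)² = 3.306004.
λ_+ = σ² (1 + √c)² = 9 · (1 + 0.393919)² = 9 · (1.393919)² = 17.487099.

Rounded to 4 decimal places: λ_− ≈ 3.3060, λ_+ ≈ 17.4871.


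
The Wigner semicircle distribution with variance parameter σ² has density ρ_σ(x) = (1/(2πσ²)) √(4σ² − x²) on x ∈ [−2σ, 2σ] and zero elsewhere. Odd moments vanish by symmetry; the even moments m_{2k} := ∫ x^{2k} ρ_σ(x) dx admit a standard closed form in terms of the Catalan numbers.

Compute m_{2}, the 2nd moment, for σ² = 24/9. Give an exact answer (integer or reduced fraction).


By the scaled semicircle moment identity, m_{2k} = σ^{2k} · C_k with k = 1.
C_1 = (1/(k+1)) · C(2k, k) = (1/2) · C(2, 1) = (1/2) · 2 = 1.
σ^{2k} = (σ²)^k = (24/9)^1 = 8/3.

Therefore m_{2} = σ^{2} · C_1 = (8/3) · 1 = 8/3.


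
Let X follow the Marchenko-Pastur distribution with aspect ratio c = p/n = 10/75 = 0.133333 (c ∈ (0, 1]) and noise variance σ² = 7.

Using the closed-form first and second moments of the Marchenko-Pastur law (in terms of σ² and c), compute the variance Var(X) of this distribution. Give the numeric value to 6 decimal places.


Recall the MP moments m_1 = E[X] = σ² and m_2 = E[X²] = σ⁴ (1 + c).
m_1 = E[X] = σ² = 7, so m_1² = 49.
m_2 = E[X²] = σ⁴ (1 + c) = 49 · (1 + 0.133333) = 49 · 1.133333 = 55.533333.
(Note m_2 − m_1² simplifies to c · σ⁴ = 0.133333 · 49.)

Var(X) = m_2 − m_1² = 55.533333 − 49 = 6.533333.


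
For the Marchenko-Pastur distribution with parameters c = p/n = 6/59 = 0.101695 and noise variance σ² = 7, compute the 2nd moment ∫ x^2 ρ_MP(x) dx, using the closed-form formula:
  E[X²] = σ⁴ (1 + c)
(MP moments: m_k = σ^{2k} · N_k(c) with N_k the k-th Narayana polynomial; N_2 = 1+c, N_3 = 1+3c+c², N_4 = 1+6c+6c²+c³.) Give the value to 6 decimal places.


E[X²] = σ⁴ (1 + c) (second MP moment). With σ² = 7 (so σ⁴ = 49) and c = 6/59 = 0.101695: E[X²] = 49 · (1 + 0.101695) = 49 · 1.101695.

So E[X^2] = 53.983051.


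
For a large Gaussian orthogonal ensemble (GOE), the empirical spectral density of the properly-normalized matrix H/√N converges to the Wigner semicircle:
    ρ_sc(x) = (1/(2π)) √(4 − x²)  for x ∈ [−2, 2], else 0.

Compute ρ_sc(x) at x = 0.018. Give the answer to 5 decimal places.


ρ_sc(x) = (1/(2π)) √(4 − x²). With x = 0.018:
  4 − x² = 4 − (0.018)² = 4 − 0.000324 = 3.999676.
  √(4 − x²) = 1.999919.
  1/(2π) = 0.159155.
  ρ_sc(0.018) = 0.159155 · 1.999919 = 0.318297.

Rounded to 5 decimal places: ρ_sc(0.018) ≈ 0.31830.


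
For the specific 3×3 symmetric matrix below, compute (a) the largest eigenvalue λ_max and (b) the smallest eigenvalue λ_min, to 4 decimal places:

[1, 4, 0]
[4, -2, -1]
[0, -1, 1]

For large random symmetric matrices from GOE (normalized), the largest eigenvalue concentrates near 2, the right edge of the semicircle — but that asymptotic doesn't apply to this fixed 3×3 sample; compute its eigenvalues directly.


Since M is real symmetric, all three eigenvalues are real; they are the roots of det(λI − M) = λ³ − (tr M) λ² + s λ − det M, where s is the sum of the principal 2×2 minors.
tr M = 1 + (-2) + 1 = 0.
s = (1·(-2) − 4²) + (1·1 − 0²) + ((-2)·1 − (-1)²) = -18 + 1 + (-3) = -20.
det M (expand along row 1) = 1·(-3) − 4·4 + 0·(-4) = -19.
Characteristic polynomial: λ³ − 20λ + 19 = 0.
Substitute λ = y + (tr M)/3 = y + 0.000000 to remove the quadratic term: y³ + p·y + q = 0 with p = s − (tr M)²/3 = -20.000000 and q = −2(tr M)³/27 + (tr M)·s/3 − det M = 19.000000.
Three real roots ⇒ use the trigonometric (Viète) form: r = 2√(−p/3) = 5.163978, φ = arccos(3q/(p·r)) = arccos(-0.551900) = 2.155437 rad.
y_k = r·cos(φ/3 − 2πk/3) for k = 0, 1, 2 gives y = 3.887482, 1.000000, -4.887482.
λ_k = y_k + 0.000000 gives λ = 3.8875, 1.0000, -4.8875 (check: the sum is 0.0000 = tr M).

Hence λ_max = 3.8875 and λ_min = -4.8875.


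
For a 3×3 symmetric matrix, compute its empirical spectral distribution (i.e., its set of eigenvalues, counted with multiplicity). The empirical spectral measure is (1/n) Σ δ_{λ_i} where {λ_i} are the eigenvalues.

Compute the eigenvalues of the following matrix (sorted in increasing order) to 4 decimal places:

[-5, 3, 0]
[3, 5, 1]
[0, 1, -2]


Since M is real symmetric, all three eigenvalues are real; they are the roots of det(λI − M) = λ³ − (tr M) λ² + s λ − det M, where s is the sum of the principal 2×2 minors.
tr M = -5 + 5 + (-2) = -2.
s = ((-5)·5 − 3²) + ((-5)·(-2) − 0²) + (5·(-2) − 1²) = -34 + 10 + (-11) = -35.
det M (expand along row 1) = (-5)·(-11) − 3·(-6) + 0·3 = 73.
Characteristic polynomial: λ³ + 2λ² − 35λ − 73 = 0.
Substitute λ = y + (tr M)/3 = y − 0.666667 to remove the quadratic term: y³ + p·y + q = 0 with p = s − (tr M)²/3 = -36.333333 and q = −2(tr M)³/27 + (tr M)·s/3 − det M = -49.074074.
Three real roots ⇒ use the trigonometric (Viète) form: r = 2√(−p/3) = 6.960204, φ = arccos(3q/(p·r)) = arccos(0.582165) = 0.949407 rad.
y_k = r·cos(φ/3 − 2πk/3) for k = 0, 1, 2 gives y = 6.614562, -1.431378, -5.183184.
λ_k = y_k − 0.666667 gives λ = 5.9479, -2.0980, -5.8499 (check: the sum is -2.0000 = tr M).

Eigenvalues sorted in increasing order: [-5.8499, -2.0980, 5.9479].


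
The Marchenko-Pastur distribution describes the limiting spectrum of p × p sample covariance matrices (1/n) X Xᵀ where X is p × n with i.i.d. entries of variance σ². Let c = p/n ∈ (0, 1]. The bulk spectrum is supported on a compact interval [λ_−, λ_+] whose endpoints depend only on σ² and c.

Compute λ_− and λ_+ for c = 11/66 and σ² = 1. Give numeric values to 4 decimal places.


c = 11/66 = 0.166667; √c = 0.408248.
λ_− = σ² (1 − √c)² = 1 · (1 − 0.408248)² = 1 · (0.591752)² = 0.350170.
λ_+ = σ² (1 + √c)² = 1 · (1 + 0.408248)² = 1 · (1.408248)² = 1.983163.

Rounded to 4 decimal places: λ_− ≈ 0.3502, λ_+ ≈ 1.9832.


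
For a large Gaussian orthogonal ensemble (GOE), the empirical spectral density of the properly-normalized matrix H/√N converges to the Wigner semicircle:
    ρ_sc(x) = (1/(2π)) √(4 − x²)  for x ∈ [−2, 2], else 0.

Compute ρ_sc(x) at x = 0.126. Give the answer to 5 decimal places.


ρ_sc(x) = (1/(2π)) √(4 − x²). With x = 0.126:
  4 − x² = 4 − (0.126)² = 4 − 0.015876 = 3.984124.
  √(4 − x²) = 1.996027.
  1/(2π) = 0.159155.
  ρ_sc(0.126) = 0.159155 · 1.996027 = 0.317678.

Rounded to 5 decimal places: ρ_sc(0.126) ≈ 0.31768.


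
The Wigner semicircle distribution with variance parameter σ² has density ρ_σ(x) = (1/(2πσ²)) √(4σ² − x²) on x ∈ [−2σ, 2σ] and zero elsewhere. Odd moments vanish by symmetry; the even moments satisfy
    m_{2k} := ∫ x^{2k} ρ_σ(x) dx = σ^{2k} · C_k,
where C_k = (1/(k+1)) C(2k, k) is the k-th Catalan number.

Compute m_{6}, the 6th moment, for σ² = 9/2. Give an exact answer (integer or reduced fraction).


By the scaled semicircle moment identity, m_{2k} = σ^{2k} · C_k with k = 3.
C_3 = (1/(k+1)) · C(2k, k) = (1/4) · C(6, 3) = (1/4) · 20 = 5.
σ^{2k} = (σ²)^k = (9/2)^3 = 729/8.

Therefore m_{6} = σ^{6} · C_3 = (729/8) · 5 = 3645/8.


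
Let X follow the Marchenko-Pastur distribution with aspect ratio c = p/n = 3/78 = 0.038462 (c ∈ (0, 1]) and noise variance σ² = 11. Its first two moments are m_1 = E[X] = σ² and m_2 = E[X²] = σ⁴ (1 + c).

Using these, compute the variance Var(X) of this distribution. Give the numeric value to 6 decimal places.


m_1 = E[X] = σ² = 11, so m_1² = 121.
m_2 = E[X²] = σ⁴ (1 + c) = 121 · (1 + 0.038462) = 121 · 1.038462 = 125.653846.
(Note m_2 − m_1² simplifies to c · σ⁴ = 0.038462 · 121.)

Var(X) = m_2 − m_1² = 125.653846 − 121 = 4.653846.


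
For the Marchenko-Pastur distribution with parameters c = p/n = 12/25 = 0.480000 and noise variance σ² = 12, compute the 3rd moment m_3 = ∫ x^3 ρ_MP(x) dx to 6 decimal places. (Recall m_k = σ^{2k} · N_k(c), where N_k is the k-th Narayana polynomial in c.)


E[X³] = σ⁶ (1 + 3c + c²) (third MP moment). With σ² = 12 (so σ⁶ = 1728) and c = 12/25 = 0.480000: E[X³] = 1728 · (1 + 3·0.480000 + (0.480000)²) = 1728 · 2.670400.

So E[X^3] = 4614.451200.


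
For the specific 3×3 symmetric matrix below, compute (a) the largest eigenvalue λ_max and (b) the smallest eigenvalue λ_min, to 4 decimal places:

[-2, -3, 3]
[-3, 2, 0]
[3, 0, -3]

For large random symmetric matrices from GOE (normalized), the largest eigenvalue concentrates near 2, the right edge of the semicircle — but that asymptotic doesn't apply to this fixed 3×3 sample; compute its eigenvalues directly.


Since M is real symmetric, all three eigenvalues are real; they are the roots of det(λI − M) = λ³ − (tr M) λ² + s λ − det M, where s is the sum of the principal 2×2 minors.
tr M = -2 + 2 + (-3) = -3.
s = ((-2)·2 − (-3)²) + ((-2)·(-3) − 3²) + (2·(-3) − 0²) = -13 + (-3) + (-6) = -22.
det M (expand along row 1) = (-2)·(-6) − (-3)·9 + 3·(-6) = 21.
Characteristic polynomial: λ³ + 3λ² − 22λ − 21 = 0.
Substitute λ = y + (tr M)/3 = y − 1.000000 to remove the quadratic term: y³ + p·y + q = 0 with p = s − (tr M)²/3 = -25.000000 and q = −2(tr M)³/27 + (tr M)·s/3 − det M = 3.000000.
Three real roots ⇒ use the trigonometric (Viète) form: r = 2√(−p/3) = 5.773503, φ = arccos(3q/(p·r)) = arccos(-0.062354) = 1.633191 rad.
y_k = r·cos(φ/3 − 2πk/3) for k = 0, 1, 2 gives y = 4.938884, 0.120069, -5.058953.
λ_k = y_k − 1.000000 gives λ = 3.9389, -0.8799, -6.0590 (check: the sum is -3.0000 = tr M).

Hence λ_max = 3.9389 and λ_min = -6.0590.


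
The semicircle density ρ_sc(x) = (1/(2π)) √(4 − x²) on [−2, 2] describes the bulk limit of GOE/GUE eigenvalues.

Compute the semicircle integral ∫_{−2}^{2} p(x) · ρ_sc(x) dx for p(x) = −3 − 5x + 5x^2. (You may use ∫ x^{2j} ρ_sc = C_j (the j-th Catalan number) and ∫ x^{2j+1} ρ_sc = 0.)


Write p(x) = Σ a_i x^i, split into monomials and integrate each against ρ_sc separately.
Using ∫ x^{2j} ρ_sc = C_j = (1/(j+1)) C(2j, j) (Catalan numbers) and ∫ x^{2j+1} ρ_sc = 0 (odd monomials vanish by symmetry):
  i = 0 (even): a_0 · C_{0} = -3 · 1 = -3
  i = 1 (odd): ∫ x^1 ρ_sc = 0 (vanishes)
  i = 2 (even): a_2 · C_{1} = 5 · 1 = 5

Summing the contributions: ∫_{−2}^{2} p(x) ρ_sc(x) dx = (-3) + 5 = 2.


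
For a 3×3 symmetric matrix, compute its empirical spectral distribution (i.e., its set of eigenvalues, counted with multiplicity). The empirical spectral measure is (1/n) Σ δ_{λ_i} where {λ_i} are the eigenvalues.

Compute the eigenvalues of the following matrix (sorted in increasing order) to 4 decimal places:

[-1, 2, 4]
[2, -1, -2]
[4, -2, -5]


Since M is real symmetric, all three eigenvalues are real; they are the roots of det(λI − M) = λ³ − (tr M) λ² + s λ − det M, where s is the sum of the principal 2×2 minors.
tr M = -1 + (-1) + (-5) = -7.
s = ((-1)·(-1) − 2²) + ((-1)·(-5) − 4²) + ((-1)·(-5) − (-2)²) = -3 + (-11) + 1 = -13.
det M (expand along row 1) = (-1)·1 − 2·(-2) + 4·0 = 3.
Characteristic polynomial: λ³ + 7λ² − 13λ − 3 = 0.
Substitute λ = y + (tr M)/3 = y − 2.333333 to remove the quadratic term: y³ + p·y + q = 0 with p = s − (tr M)²/3 = -29.333333 and q = −2(tr M)³/27 + (tr M)·s/3 − det M = 52.740741.
Three real roots ⇒ use the trigonometric (Viète) form: r = 2√(−p/3) = 6.253888, φ = arccos(3q/(p·r)) = arccos(-0.862494) = 2.610973 rad.
y_k = r·cos(φ/3 − 2πk/3) for k = 0, 1, 2 gives y = 4.031122, 2.125197, -6.156319.
λ_k = y_k − 2.333333 gives λ = 1.6978, -0.2081, -8.4897 (check: the sum is -7.0000 = tr M).

Eigenvalues sorted in increasing order: [-8.4897, -0.2081, 1.6978].


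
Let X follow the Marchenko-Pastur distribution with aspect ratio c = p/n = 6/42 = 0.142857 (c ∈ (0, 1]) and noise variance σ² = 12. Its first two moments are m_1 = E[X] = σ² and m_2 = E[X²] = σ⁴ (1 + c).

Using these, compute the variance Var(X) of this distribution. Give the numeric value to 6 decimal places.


m_1 = E[X] = σ² = 12, so m_1² = 144.
m_2 = E[X²] = σ⁴ (1 + c) = 144 · (1 + 0.142857) = 144 · 1.142857 = 164.571429.
(Note m_2 − m_1² simplifies to c · σ⁴ = 0.142857 · 144.)

Var(X) = m_2 − m_1² = 164.571429 − 144 = 20.571429.


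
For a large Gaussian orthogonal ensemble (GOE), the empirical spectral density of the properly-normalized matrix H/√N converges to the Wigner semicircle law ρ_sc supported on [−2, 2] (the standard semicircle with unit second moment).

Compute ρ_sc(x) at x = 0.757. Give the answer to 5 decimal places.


ρ_sc(x) = (1/(2π)) √(4 − x²). With x = 0.757:
  4 − x² = 4 − (0.757)² = 4 − 0.573049 = 3.426951.
  √(4 − x²) = 1.851203.
  1/(2π) = 0.159155.
  ρ_sc(0.757) = 0.159155 · 1.851203 = 0.294628.

Rounded to 5 decimal places: ρ_sc(0.757) ≈ 0.29463.


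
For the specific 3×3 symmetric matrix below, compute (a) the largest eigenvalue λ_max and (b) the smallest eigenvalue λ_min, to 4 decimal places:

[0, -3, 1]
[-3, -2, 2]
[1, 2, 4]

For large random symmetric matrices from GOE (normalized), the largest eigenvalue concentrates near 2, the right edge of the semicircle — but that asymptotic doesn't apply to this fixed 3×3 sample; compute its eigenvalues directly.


Since M is real symmetric, all three eigenvalues are real; they are the roots of det(λI − M) = λ³ − (tr M) λ² + s λ − det M, where s is the sum of the principal 2×2 minors.
tr M = 0 + (-2) + 4 = 2.
s = (0·(-2) − (-3)²) + (0·4 − 1²) + ((-2)·4 − 2²) = -9 + (-1) + (-12) = -22.
det M (expand along row 1) = 0·(-12) − (-3)·(-14) + 1·(-4) = -46.
Characteristic polynomial: λ³ − 2λ² − 22λ + 46 = 0.
Substitute λ = y + (tr M)/3 = y + 0.666667 to remove the quadratic term: y³ + p·y + q = 0 with p = s − (tr M)²/3 = -23.333333 and q = −2(tr M)³/27 + (tr M)·s/3 − det M = 30.740741.
Three real roots ⇒ use the trigonometric (Viète) form: r = 2√(−p/3) = 5.577734, φ = arccos(3q/(p·r)) = arccos(-0.708600) = 2.358308 rad.
y_k = r·cos(φ/3 − 2πk/3) for k = 0, 1, 2 gives y = 3.941273, 1.447419, -5.388693.
λ_k = y_k + 0.666667 gives λ = 4.6079, 2.1141, -4.7220 (check: the sum is 2.0000 = tr M).

Hence λ_max = 4.6079 and λ_min = -4.7220.


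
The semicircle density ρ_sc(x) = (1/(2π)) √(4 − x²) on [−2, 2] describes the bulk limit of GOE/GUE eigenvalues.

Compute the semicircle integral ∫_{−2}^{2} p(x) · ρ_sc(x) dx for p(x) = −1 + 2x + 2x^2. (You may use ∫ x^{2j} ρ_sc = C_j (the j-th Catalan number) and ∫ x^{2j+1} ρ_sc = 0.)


Write p(x) = Σ a_i x^i, split into monomials and integrate each against ρ_sc separately.
Using ∫ x^{2j} ρ_sc = C_j = (1/(j+1)) C(2j, j) (Catalan numbers) and ∫ x^{2j+1} ρ_sc = 0 (odd monomials vanish by symmetry):
  i = 0 (even): a_0 · C_{0} = -1 · 1 = -1
  i = 1 (odd): ∫ x^1 ρ_sc = 0 (vanishes)
  i = 2 (even): a_2 · C_{1} = 2 · 1 = 2

Summing the contributions: ∫_{−2}^{2} p(x) ρ_sc(x) dx = (-1) + 2 = 1.


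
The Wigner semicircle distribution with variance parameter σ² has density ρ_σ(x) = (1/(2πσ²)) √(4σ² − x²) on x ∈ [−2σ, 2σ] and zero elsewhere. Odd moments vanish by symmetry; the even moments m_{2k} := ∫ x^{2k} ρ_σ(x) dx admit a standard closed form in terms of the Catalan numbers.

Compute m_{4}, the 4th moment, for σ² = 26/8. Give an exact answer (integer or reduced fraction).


By the scaled semicircle moment identity, m_{2k} = σ^{2k} · C_k with k = 2.
C_2 = (1/(k+1)) · C(2k, k) = (1/3) · C(4, 2) = (1/3) · 6 = 2.
σ^{2k} = (σ²)^k = (26/8)^2 = 169/16.

Therefore m_{4} = σ^{4} · C_2 = (169/16) · 2 = 169/8.


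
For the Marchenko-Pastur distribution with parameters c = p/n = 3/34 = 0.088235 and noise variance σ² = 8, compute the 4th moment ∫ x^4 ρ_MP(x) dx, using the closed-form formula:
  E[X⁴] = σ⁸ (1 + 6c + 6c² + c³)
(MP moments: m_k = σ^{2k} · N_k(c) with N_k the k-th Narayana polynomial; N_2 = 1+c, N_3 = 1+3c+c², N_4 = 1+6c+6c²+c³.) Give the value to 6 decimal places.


E[X⁴] = σ⁸ (1 + 6c + 6c² + c³) (fourth MP moment). With σ² = 8 (so σ⁸ = 4096) and c = 3/34 = 0.088235: E[X⁴] = 4096 · (1 + 6·0.088235 + 6·(0.088235)² + (0.088235)³) = 4096 · 1.576812.

So E[X^4] = 6458.619988.


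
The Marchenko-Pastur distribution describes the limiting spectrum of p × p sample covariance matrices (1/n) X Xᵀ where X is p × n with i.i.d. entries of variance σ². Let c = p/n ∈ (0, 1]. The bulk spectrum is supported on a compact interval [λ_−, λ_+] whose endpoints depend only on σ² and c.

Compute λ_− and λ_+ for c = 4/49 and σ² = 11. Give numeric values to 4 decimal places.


c = 4/49 = 0.081633; √c = 0.285714.
λ_− = σ² (1 − √c)² = 11 · (1 − 0.285714)² = 11 · (0.714286)² = 5.612245.
λ_+ = σ² (1 + √c)² = 11 · (1 + 0.285714)² = 11 · (1.285714)² = 18.183673.

Rounded to 4 decimal places: λ_− ≈ 5.6122, λ_+ ≈ 18.1837.


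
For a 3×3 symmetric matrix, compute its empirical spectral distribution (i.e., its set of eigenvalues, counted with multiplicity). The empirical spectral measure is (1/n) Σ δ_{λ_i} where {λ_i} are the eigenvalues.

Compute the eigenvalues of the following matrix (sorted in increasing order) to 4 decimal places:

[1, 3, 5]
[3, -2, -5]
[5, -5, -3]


Since M is real symmetric, all three eigenvalues are real; they are the roots of det(λI − M) = λ³ − (tr M) λ² + s λ − det M, where s is the sum of the principal 2×2 minors.
tr M = 1 + (-2) + (-3) = -4.
s = (1·(-2) − 3²) + (1·(-3) − 5²) + ((-2)·(-3) − (-5)²) = -11 + (-28) + (-19) = -58.
det M (expand along row 1) = 1·(-19) − 3·16 + 5·(-5) = -92.
Characteristic polynomial: λ³ + 4λ² − 58λ + 92 = 0.
Substitute λ = y + (tr M)/3 = y − 1.333333 to remove the quadratic term: y³ + p·y + q = 0 with p = s − (tr M)²/3 = -63.333333 and q = −2(tr M)³/27 + (tr M)·s/3 − det M = 174.074074.
Three real roots ⇒ use the trigonometric (Viète) form: r = 2√(−p/3) = 9.189366, φ = arccos(3q/(p·r)) = arccos(-0.897300) = 2.684410 rad.
y_k = r·cos(φ/3 − 2πk/3) for k = 0, 1, 2 gives y = 5.749532, 3.333333, -9.082865.
λ_k = y_k − 1.333333 gives λ = 4.4162, 2.0000, -10.4162 (check: the sum is -4.0000 = tr M).

Eigenvalues sorted in increasing order: [-10.4162, 2.0000, 4.4162].


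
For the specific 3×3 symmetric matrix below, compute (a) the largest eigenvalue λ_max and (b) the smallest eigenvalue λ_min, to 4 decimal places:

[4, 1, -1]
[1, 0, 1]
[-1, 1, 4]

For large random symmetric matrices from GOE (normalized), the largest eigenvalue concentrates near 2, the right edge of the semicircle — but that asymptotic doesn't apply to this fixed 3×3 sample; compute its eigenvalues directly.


Since M is real symmetric, all three eigenvalues are real; they are the roots of det(λI − M) = λ³ − (tr M) λ² + s λ − det M, where s is the sum of the principal 2×2 minors.
tr M = 4 + 0 + 4 = 8.
s = (4·0 − 1²) + (4·4 − (-1)²) + (0·4 − 1²) = -1 + 15 + (-1) = 13.
det M (expand along row 1) = 4·(-1) − 1·5 + (-1)·1 = -10.
Characteristic polynomial: λ³ − 8λ² + 13λ + 10 = 0.
Substitute λ = y + (tr M)/3 = y + 2.666667 to remove the quadratic term: y³ + p·y + q = 0 with p = s − (tr M)²/3 = -8.333333 and q = −2(tr M)³/27 + (tr M)·s/3 − det M = 6.740741.
Three real roots ⇒ use the trigonometric (Viète) form: r = 2√(−p/3) = 3.333333, φ = arccos(3q/(p·r)) = arccos(-0.728000) = 2.386196 rad.
y_k = r·cos(φ/3 − 2πk/3) for k = 0, 1, 2 gives y = 2.333333, 0.894886, -3.228219.
λ_k = y_k + 2.666667 gives λ = 5.0000, 3.5616, -0.5616 (check: the sum is 8.0000 = tr M).

Hence λ_max = 5.0000 and λ_min = -0.5616.


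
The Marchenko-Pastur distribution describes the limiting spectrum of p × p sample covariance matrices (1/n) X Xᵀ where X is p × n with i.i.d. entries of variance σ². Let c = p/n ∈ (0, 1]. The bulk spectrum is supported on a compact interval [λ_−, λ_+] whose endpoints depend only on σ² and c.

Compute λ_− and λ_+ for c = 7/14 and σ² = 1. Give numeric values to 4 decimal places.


c = 7/14 = 0.500000; √c = 0.707107.
λ_− = σ² (1 − √c)² = 1 · (1 − 0.707107)² = 1 · (0.292893)² = 0.085786.
λ_+ = σ² (1 + √c)² = 1 · (1 + 0.707107)² = 1 · (1.707107)² = 2.914214.

Rounded to 4 decimal places: λ_− ≈ 0.0858, λ_+ ≈ 2.9142.


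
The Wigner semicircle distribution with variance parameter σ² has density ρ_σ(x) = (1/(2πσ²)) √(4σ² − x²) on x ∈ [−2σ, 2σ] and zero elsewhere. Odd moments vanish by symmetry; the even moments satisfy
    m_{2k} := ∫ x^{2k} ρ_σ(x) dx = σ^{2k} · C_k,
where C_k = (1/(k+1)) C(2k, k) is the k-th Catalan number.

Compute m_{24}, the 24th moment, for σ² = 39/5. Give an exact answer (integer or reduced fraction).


By the scaled semicircle moment identity, m_{2k} = σ^{2k} · C_k with k = 12.
C_12 = (1/(k+1)) · C(2k, k) = (1/13) · C(24, 12) = (1/13) · 2704156 = 208012.
σ^{2k} = (σ²)^k = (39/5)^12 = 12381557655576425121/244140625.

Therefore m_{24} = σ^{24} · C_12 = (12381557655576425121/244140625) · 208012 = 2575512571051763342269452/244140625.


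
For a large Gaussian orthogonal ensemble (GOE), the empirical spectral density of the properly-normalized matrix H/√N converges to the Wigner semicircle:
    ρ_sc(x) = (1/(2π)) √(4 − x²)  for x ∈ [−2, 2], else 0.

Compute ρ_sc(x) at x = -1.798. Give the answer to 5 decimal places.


ρ_sc(x) = (1/(2π)) √(4 − x²). With x = -1.798:
  4 − x² = 4 − (-1.798)² = 4 − 3.232804 = 0.767196.
  √(4 − x²) = 0.875897.
  1/(2π) = 0.159155.
  ρ_sc(-1.798) = 0.159155 · 0.875897 = 0.139403.

Rounded to 5 decimal places: ρ_sc(-1.798) ≈ 0.13940.


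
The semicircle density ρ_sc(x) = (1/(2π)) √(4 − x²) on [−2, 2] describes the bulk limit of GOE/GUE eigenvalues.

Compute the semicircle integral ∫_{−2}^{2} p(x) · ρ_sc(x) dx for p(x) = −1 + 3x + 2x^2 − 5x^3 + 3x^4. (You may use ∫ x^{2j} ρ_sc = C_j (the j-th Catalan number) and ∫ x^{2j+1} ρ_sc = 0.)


Write p(x) = Σ a_i x^i, split into monomials and integrate each against ρ_sc separately.
Using ∫ x^{2j} ρ_sc = C_j = (1/(j+1)) C(2j, j) (Catalan numbers) and ∫ x^{2j+1} ρ_sc = 0 (odd monomials vanish by symmetry):
  i = 0 (even): a_0 · C_{0} = -1 · 1 = -1
  i = 1 (odd): ∫ x^1 ρ_sc = 0 (vanishes)
  i = 2 (even): a_2 · C_{1} = 2 · 1 = 2
  i = 3 (odd): ∫ x^3 ρ_sc = 0 (vanishes)
  i = 4 (even): a_4 · C_{2} = 3 · 2 = 6

Summing the contributions: ∫_{−2}^{2} p(x) ρ_sc(x) dx = (-1) + 2 + 6 = 7.


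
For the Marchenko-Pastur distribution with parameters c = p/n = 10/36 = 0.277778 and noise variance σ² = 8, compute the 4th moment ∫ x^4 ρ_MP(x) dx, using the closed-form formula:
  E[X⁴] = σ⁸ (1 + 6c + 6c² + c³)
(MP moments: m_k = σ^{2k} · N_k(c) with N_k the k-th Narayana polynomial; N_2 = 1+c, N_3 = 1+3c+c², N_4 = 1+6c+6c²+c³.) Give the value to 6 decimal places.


E[X⁴] = σ⁸ (1 + 6c + 6c² + c³) (fourth MP moment). With σ² = 8 (so σ⁸ = 4096) and c = 10/36 = 0.277778: E[X⁴] = 4096 · (1 + 6·0.277778 + 6·(0.277778)² + (0.277778)³) = 4096 · 3.151063.

So E[X^4] = 12906.754458.


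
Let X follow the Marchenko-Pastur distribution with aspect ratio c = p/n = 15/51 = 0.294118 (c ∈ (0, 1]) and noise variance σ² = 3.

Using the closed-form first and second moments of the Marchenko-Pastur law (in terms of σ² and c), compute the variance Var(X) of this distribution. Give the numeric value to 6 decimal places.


Recall the MP moments m_1 = E[X] = σ² and m_2 = E[X²] = σ⁴ (1 + c).
m_1 = E[X] = σ² = 3, so m_1² = 9.
m_2 = E[X²] = σ⁴ (1 + c) = 9 · (1 + 0.294118) = 9 · 1.294118 = 11.647059.
(Note m_2 − m_1² simplifies to c · σ⁴ = 0.294118 · 9.)

Var(X) = m_2 − m_1² = 11.647059 − 9 = 2.647059.


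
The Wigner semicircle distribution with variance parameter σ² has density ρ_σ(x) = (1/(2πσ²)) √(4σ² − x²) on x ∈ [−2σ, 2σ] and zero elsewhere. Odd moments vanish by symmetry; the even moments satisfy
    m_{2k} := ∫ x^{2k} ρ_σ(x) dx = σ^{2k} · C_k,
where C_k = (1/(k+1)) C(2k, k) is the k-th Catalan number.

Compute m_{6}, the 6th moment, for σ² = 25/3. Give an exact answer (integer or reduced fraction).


By the scaled semicircle moment identity, m_{2k} = σ^{2k} · C_k with k = 3.
C_3 = (1/(k+1)) · C(2k, k) = (1/4) · C(6, 3) = (1/4) · 20 = 5.
σ^{2k} = (σ²)^k = (25/3)^3 = 15625/27.

Therefore m_{6} = σ^{6} · C_3 = (15625/27) · 5 = 78125/27.


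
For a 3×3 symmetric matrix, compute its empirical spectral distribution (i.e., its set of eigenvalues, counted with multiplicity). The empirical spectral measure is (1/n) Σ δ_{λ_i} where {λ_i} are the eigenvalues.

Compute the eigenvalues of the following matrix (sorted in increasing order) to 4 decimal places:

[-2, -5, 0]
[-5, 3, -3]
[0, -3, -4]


Since M is real symmetric, all three eigenvalues are real; they are the roots of det(λI − M) = λ³ − (tr M) λ² + s λ − det M, where s is the sum of the principal 2×2 minors.
tr M = -2 + 3 + (-4) = -3.
s = ((-2)·3 − (-5)²) + ((-2)·(-4) − 0²) + (3·(-4) − (-3)²) = -31 + 8 + (-21) = -44.
det M (expand along row 1) = (-2)·(-21) − (-5)·20 + 0·15 = 142.
Characteristic polynomial: λ³ + 3λ² − 44λ − 142 = 0.
Substitute λ = y + (tr M)/3 = y − 1.000000 to remove the quadratic term: y³ + p·y + q = 0 with p = s − (tr M)²/3 = -47.000000 and q = −2(tr M)³/27 + (tr M)·s/3 − det M = -96.000000.
Three real roots ⇒ use the trigonometric (Viète) form: r = 2√(−p/3) = 7.916228, φ = arccos(3q/(p·r)) = arccos(0.774063) = 0.685563 rad.
y_k = r·cos(φ/3 − 2πk/3) for k = 0, 1, 2 gives y = 7.710426, -2.302153, -5.408273.
λ_k = y_k − 1.000000 gives λ = 6.7104, -3.3022, -6.4083 (check: the sum is -3.0000 = tr M).

Eigenvalues sorted in increasing order: [-6.4083, -3.3022, 6.7104].
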